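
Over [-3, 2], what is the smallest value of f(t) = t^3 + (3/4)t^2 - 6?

-105/4

The derivative is 3t^2 + (3/2)t, which vanishes at t = -1/2 and t = 0.
Evaluating at the critical points and endpoints: f(-3) = -105/4, f(-1/2) = -95/16, f(0) = -6, f(2) = 5.
The minimum over the interval is -105/4, attained at t = -3.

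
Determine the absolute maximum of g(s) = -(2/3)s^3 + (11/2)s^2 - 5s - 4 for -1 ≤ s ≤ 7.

Differentiating, g'(s) = -2s^2 + 11s - 5; which vanishes at s = 1/2 and s = 5.
Compare values at every candidate in [-1, 7]: g(-1) = 43/6; g(1/2) = -125/24; g(5) = 151/6; g(7) = 11/6.
Hence the absolute maximum is 151/6 at s = 5.

151/6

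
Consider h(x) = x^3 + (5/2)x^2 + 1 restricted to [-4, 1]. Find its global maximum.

h'(x) = 3x^2 + 5x, which vanishes at x = -5/3 and x = 0.
Compare values at every candidate in [-4, 1]: h(-4) = -23, h(-5/3) = 179/54, h(0) = 1, h(1) = 9/2.
The maximum over the interval is 9/2, attained at x = 1.

9/2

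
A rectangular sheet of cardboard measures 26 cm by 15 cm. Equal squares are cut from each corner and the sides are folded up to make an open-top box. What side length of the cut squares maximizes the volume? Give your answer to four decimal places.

3.0658

With cut size x, the volume is V(x) = x(26 − 2x)(15 − 2x) for 0 < x < 7.5.
V'(x) = 12x^2 − 164x + 390. Setting V'(x) = 0 gives x ≈ 3.0658 (the root in (0, 7.5)).
V''(x) = 24x − 164 is negative there, so this is the maximum; V ≈ 540.1968.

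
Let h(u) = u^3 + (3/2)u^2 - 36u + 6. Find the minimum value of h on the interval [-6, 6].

The derivative is 3u^2 + 3u - 36, which vanishes at u = -4 and u = 3.
Candidates: h(-6) = 60; h(-4) = 110; h(3) = -123/2; h(6) = 60.
Hence the absolute minimum is -123/2 at u = 3.

-123/2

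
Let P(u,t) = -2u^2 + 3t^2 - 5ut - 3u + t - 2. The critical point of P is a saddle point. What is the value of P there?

-88/49

∂P/∂u = -4u - 5t - 3 = 0 and ∂P/∂t = -5u + 6t + 1 = 0, so (u, t) = (-13/49, -19/49).
The Hessian has P_{uu} = -4, P_{tt} = 6, P_{ut} = -5, giving D = -49 < 0, so the point is a saddle point.
P(-13/49, -19/49) = -88/49.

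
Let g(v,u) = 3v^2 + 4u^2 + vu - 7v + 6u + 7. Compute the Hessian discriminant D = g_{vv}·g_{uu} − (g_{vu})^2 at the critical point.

∂g/∂v = 6v + u - 7 = 0 and ∂g/∂u = v + 8u + 6 = 0, so (v, u) = (62/47, -43/47).
The Hessian has g_{vv} = 6, g_{uu} = 8, g_{vu} = 1, giving D = 47 > 0 with g_{vv} > 0, so the point is a local minimum.
D = (6)·(8) − (1)^2 = 47.

47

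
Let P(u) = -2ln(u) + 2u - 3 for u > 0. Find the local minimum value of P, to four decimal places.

P'(u) = -2/u + 2 = 0 gives u = 1.
P''(u) = 2/u², which is positive for u > 0, so this is a local minimum.
P(1) = -2·ln(1) + 2 - 3 ≈ -1.0000.

-1.0000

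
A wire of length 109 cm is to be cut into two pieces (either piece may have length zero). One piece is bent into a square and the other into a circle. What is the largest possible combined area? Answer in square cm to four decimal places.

Let x be the length used for the square. Square side x/4; circle radius (109−x)/(2π).
A(x) = (x/4)² + π·((109−x)/(2π))² = x²/16 + (109−x)²/(4π) for 0 ≤ x ≤ 109. A'(x) = x/8 − (109−x)/(2π) = 0 gives x = 4·109/(π+4) ≈ 61.0508.
A'' > 0, so the interior critical point is a minimum; the maximum is at an endpoint. A(0) = 945.4599 and A(109) = 742.5625, so the largest area is 945.4599.

945.4599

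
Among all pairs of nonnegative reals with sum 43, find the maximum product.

1849/4

With x + y = 43, the product is P(x) = x(43 − x).
P'(x) = 43 − 2x = 0 gives x = 43/2; P'' = −2 < 0, so this is the maximum.
P = 43/2·43/2 = 1849/4.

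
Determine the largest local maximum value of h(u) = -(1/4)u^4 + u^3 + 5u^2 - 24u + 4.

h'(u) = -u^3 + 3u^2 + 10u - 24 = 0 at u = -3, 2, 4.
h''(u) = -3u^2 + 6u + 10. h''(-3) = -35 < 0 ⇒ local maximum; h''(2) = 10 > 0 ⇒ local minimum; h''(4) = -14 < 0 ⇒ local maximum.
The largest local maximum is h(-3) = 295/4.

295/4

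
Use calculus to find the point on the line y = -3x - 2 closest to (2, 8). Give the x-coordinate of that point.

-14/5

Minimize D(x)^2 = (x - 2)^2 + (-3x - 10)^2.
d/dx[D^2] = 2(x - 2) + 2·(-3)·(-3x - 10) = 0 ⇒ x = -14/5.
Then y = 32/5 and the distance is √(128/5) ≈ 5.0596.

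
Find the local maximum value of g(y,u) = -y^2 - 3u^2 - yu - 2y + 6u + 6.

126/11

∂g/∂y = -2y - u - 2 = 0 and ∂g/∂u = -y - 6u + 6 = 0, so (y, u) = (-18/11, 14/11).
The Hessian has g_{yy} = -2, g_{uu} = -6, g_{yu} = -1, giving D = 11 > 0 with g_{yy} < 0, so the point is a local maximum.
g(-18/11, 14/11) = 126/11.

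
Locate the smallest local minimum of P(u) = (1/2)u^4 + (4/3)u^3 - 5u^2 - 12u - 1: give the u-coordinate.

P'(u) = 2u^3 + 4u^2 - 10u - 12 = 0 at u = -3, -1, 2.
Second-derivative test with P''(u) = 6u^2 + 8u - 10: P''(-3) = 20 > 0 ⇒ local minimum; P''(-1) = -12 < 0 ⇒ local maximum; P''(2) = 30 > 0 ⇒ local minimum.
The smallest local minimum is P(2) = -79/3.

2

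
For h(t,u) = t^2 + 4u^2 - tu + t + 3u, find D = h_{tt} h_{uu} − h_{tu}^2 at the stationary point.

∂h/∂t = 2t - u + 1 = 0 and ∂h/∂u = -t + 8u + 3 = 0, so (t, u) = (-11/15, -7/15).
The Hessian has h_{tt} = 2, h_{uu} = 8, h_{tu} = -1, giving D = 15 > 0 with h_{tt} > 0, so the point is a local minimum.
D = (2)·(8) − (-1)^2 = 15.

15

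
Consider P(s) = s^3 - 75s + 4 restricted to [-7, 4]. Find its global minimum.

P'(s) = 3s^2 - 75, whose only zero in [-7, 4] is s = -5.
Compare values at every candidate in [-7, 4]: P(-7) = 186,  P(-5) = 254,  P(4) = -232.
So the minimum is P(4) = -232.

-232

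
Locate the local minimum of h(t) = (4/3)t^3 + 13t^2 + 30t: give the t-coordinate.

h'(t) = 4t^2 + 26t + 30 = 0 at t = -5, -3/2.
Since h''(t) = 8t + 26, we get h''(-5) = -14 < 0 ⇒ local maximum; h''(-3/2) = 14 > 0 ⇒ local minimum.
The local minimum is h(-3/2) = -81/4.

-3/2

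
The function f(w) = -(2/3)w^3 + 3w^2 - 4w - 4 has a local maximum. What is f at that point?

-16/3

Critical points: f'(w) = -2w^2 + 6w - 4 vanishes at w = 1, 2.
Second-derivative test with f''(w) = -4w + 6: f''(1) = 2 > 0 ⇒ local minimum; f''(2) = -2 < 0 ⇒ local maximum.
The local maximum is f(2) = -16/3.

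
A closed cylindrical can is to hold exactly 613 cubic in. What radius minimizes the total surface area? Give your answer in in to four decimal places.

4.6036

With radius r and height h, πr²h = 613 so h = 613/(πr²), and S(r) = 2πr² + 2πrh = 2πr² + 2·613/r.
S'(r) = 4πr − 2·613/r² = 0 ⇒ r³ = 613/(2π), so r ≈ 4.6036 and h = 2r ≈ 9.2071.
S''(r) = 4π + 4·613/r³ > 0, so this is the minimum; S ≈ 399.4737.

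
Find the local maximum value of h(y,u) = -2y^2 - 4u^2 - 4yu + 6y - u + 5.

125/8

∂h/∂y = -4y - 4u + 6 = 0 and ∂h/∂u = -4y - 8u - 1 = 0, so (y, u) = (13/4, -7/4).
The Hessian has h_{yy} = -4, h_{uu} = -8, h_{yu} = -4, giving D = 16 > 0 with h_{yy} < 0, so the point is a local maximum.
h(13/4, -7/4) = 125/8.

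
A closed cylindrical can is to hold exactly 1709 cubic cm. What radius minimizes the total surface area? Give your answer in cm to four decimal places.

With radius r and height h, πr²h = 1709 so h = 1709/(πr²), and S(r) = 2πr² + 2πrh = 2πr² + 2·1709/r.
S'(r) = 4πr − 2·1709/r² = 0 ⇒ r³ = 1709/(2π), so r ≈ 6.4792 and h = 2r ≈ 12.9584.
S''(r) = 4π + 4·1709/r³ > 0, so this is the minimum; S ≈ 791.3026.

6.4792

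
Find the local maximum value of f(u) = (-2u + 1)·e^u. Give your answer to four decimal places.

1.2131

f'(u) = (-2)·e^u + (-2u + 1)·1·e^u = (-2u - 1)·e^u. Since e^u > 0, the only critical point is u = -1/2.
f''(-1/2) has the same sign as -2 < 0, so this is a local maximum.
f(-1/2) = (2)·e^(-1/2) ≈ 1.2131.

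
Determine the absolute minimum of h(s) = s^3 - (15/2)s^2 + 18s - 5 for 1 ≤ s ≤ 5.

13/2

The derivative is 3s^2 - 15s + 18, which vanishes at s = 2 and s = 3.
Evaluating at the critical points and endpoints: h(1) = 13/2; h(2) = 9; h(3) = 17/2; h(5) = 45/2.
The minimum over the interval is 13/2, attained at s = 1.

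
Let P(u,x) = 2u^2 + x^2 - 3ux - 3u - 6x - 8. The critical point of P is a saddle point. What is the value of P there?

∂P/∂u = 4u - 3x - 3 = 0 and ∂P/∂x = -3u + 2x - 6 = 0, so (u, x) = (-24, -33).
The Hessian has P_{uu} = 4, P_{xx} = 2, P_{ux} = -3, giving D = -1 < 0, so the point is a saddle point.
P(-24, -33) = 127.

127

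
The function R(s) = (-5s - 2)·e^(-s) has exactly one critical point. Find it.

By the product rule, R'(s) = (5s - 3)·e^(-s). Since e^(-s) > 0, the only critical point is s = 3/5.
R''(3/5) has the same sign as 5 > 0, so this is a local minimum.
R(3/5) = (-5)·e^(-3/5) ≈ -2.7441.

3/5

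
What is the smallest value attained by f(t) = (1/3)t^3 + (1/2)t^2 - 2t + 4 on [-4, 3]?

Differentiating, f'(t) = t^2 + t - 2; which vanishes at t = -2 and t = 1.
Compare values at every candidate in [-4, 3]: f(-4) = -4/3; f(-2) = 22/3; f(1) = 17/6; f(3) = 23/2.
Hence the absolute minimum is -4/3 at t = -4.

-4/3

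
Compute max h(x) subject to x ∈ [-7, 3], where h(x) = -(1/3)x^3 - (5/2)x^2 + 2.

2

The derivative is -x^2 - 5x, which vanishes at x = -5 and x = 0.
Evaluating at the critical points and endpoints: h(-7) = -37/6; h(-5) = -113/6; h(0) = 2; h(3) = -59/2.
Hence the absolute maximum is 2 at x = 0.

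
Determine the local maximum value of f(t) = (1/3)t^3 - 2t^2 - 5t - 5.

f'(t) = t^2 - 4t - 5 = 0 at t = -1, 5.
Since f''(t) = 2t - 4, we get f''(-1) = -6 < 0 ⇒ local maximum; f''(5) = 6 > 0 ⇒ local minimum.
The local maximum is f(-1) = -7/3.

-7/3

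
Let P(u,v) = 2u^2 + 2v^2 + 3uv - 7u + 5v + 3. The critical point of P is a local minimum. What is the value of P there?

-232/7

∂P/∂u = 4u + 3v - 7 = 0 and ∂P/∂v = 3u + 4v + 5 = 0, so (u, v) = (43/7, -41/7).
The Hessian has P_{uu} = 4, P_{vv} = 4, P_{uv} = 3, giving D = 7 > 0 with P_{uu} > 0, so the point is a local minimum.
P(43/7, -41/7) = -232/7.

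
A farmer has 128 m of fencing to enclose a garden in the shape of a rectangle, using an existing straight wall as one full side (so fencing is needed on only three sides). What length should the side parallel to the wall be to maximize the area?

Let the sides perpendicular to the wall have length x and the parallel side y, so 2x + y = 128 and the area is A = xy = x(128 − 2x).
A'(x) = 128 − 4x = 0 gives x = 32, and A''(x) = −4 < 0 confirms a maximum.
Then y = 128 − 2·32 = 64 and A = 2048.

64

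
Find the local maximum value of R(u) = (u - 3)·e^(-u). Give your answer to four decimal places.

By the product rule, R'(u) = (-u + 4)·e^(-u). Since e^(-u) > 0, the only critical point is u = 4.
R''(4) has the same sign as -1 < 0, so this is a local maximum.
R(4) = (1)·e^(-4) ≈ 0.0183.

0.0183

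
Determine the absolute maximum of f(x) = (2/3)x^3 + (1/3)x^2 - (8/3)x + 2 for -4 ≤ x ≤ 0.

370/81

The derivative is 2x^2 + (2/3)x - 8/3, whose only zero in [-4, 0] is x = -4/3.
Evaluating at the critical points and endpoints: f(-4) = -74/3, f(-4/3) = 370/81, f(0) = 2.
Hence the absolute maximum is 370/81 at x = -4/3.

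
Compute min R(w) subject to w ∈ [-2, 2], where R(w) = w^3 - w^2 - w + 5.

-5

R'(w) = 3w^2 - 2w - 1, which vanishes at w = -1/3 and w = 1.
Compare values at every candidate in [-2, 2]: R(-2) = -5; R(-1/3) = 140/27; R(1) = 4; R(2) = 7.
So the minimum is R(-2) = -5.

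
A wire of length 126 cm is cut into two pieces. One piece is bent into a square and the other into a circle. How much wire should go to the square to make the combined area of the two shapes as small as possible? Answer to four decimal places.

Let x be the length used for the square. Square side x/4; circle radius (126−x)/(2π).
A(x) = (x/4)² + π·((126−x)/(2π))² = x²/16 + (126−x)²/(4π) for 0 ≤ x ≤ 126. A'(x) = x/8 − (126−x)/(2π) = 0 gives x = 4·126/(π+4) ≈ 70.5725.
A'' = 1/8 + 1/(2π) > 0, so this gives the minimum combined area; x ≈ 70.5725 cm to the square.

70.5725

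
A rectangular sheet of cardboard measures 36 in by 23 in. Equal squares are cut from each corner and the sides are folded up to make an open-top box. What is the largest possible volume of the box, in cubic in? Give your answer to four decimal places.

1701.3178

With cut size x, the volume is V(x) = x(36 − 2x)(23 − 2x) for 0 < x < 11.5.
V'(x) = 12x^2 − 236x + 828. Setting V'(x) = 0 gives x ≈ 4.5708 (the root in (0, 11.5)).
V''(x) = 24x − 236 is negative there, so this is the maximum; V ≈ 1701.3178.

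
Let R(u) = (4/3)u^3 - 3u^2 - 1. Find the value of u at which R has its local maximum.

0

R'(u) = 4u^2 - 6u. Setting R'(u) = 0 gives u ∈ {0, 3/2}.
R''(u) = 8u - 6. R''(0) = -6 < 0 ⇒ local maximum; R''(3/2) = 6 > 0 ⇒ local minimum.
Thus R has its local maximum at u = 0, with value -1.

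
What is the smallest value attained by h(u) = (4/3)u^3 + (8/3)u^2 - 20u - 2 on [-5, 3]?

-1762/81

h'(u) = 4u^2 + (16/3)u - 20, which vanishes at u = -3 and u = 5/3.
Candidates: h(-5) = -2,  h(-3) = 46,  h(5/3) = -1762/81,  h(3) = -2.
Hence the absolute minimum is -1762/81 at u = 5/3.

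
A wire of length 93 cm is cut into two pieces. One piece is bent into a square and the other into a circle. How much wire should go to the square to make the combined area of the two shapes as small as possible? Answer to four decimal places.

52.0892

Let x be the length used for the square. Square side x/4; circle radius (93−x)/(2π).
A(x) = (x/4)² + π·((93−x)/(2π))² = x²/16 + (93−x)²/(4π) for 0 ≤ x ≤ 93. A'(x) = x/8 − (93−x)/(2π) = 0 gives x = 4·93/(π+4) ≈ 52.0892.
A'' = 1/8 + 1/(2π) > 0, so this gives the minimum combined area; x ≈ 52.0892 cm to the square.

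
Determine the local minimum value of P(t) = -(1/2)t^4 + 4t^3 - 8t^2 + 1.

-7

P'(t) = -2t^3 + 12t^2 - 16t. Setting P'(t) = 0 gives t ∈ {0, 2, 4}.
P''(t) = -6t^2 + 24t - 16. P''(0) = -16 < 0 ⇒ local maximum; P''(2) = 8 > 0 ⇒ local minimum; P''(4) = -16 < 0 ⇒ local maximum.
Thus P has its local minimum at t = 2, with value -7.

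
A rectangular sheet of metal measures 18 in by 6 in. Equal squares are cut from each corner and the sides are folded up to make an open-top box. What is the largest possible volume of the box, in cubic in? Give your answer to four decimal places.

With cut size x, the volume is V(x) = x(18 − 2x)(6 − 2x) for 0 < x < 3.
V'(x) = 12x^2 − 96x + 108. Setting V'(x) = 0 gives x ≈ 1.3542 (the root in (0, 3)).
V''(x) = 24x − 96 is negative there, so this is the maximum; V ≈ 68.1621.

68.1621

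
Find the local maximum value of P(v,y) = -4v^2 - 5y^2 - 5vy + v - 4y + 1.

∂P/∂v = -8v - 5y + 1 = 0 and ∂P/∂y = -5v - 10y - 4 = 0, so (v, y) = (6/11, -37/55).
The Hessian has P_{vv} = -8, P_{yy} = -10, P_{vy} = -5, giving D = 55 > 0 with P_{vv} < 0, so the point is a local maximum.
P(6/11, -37/55) = 144/55.

144/55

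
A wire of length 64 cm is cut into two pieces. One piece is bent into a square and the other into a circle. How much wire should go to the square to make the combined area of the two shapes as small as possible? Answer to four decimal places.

35.8463

Let x be the length used for the square. Square side x/4; circle radius (64−x)/(2π).
A(x) = (x/4)² + π·((64−x)/(2π))² = x²/16 + (64−x)²/(4π) for 0 ≤ x ≤ 64. A'(x) = x/8 − (64−x)/(2π) = 0 gives x = 4·64/(π+4) ≈ 35.8463.
A'' = 1/8 + 1/(2π) > 0, so this gives the minimum combined area; x ≈ 35.8463 cm to the square.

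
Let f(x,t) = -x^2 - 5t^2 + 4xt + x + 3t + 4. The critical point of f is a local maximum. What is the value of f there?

∂f/∂x = -2x + 4t + 1 = 0 and ∂f/∂t = 4x - 10t + 3 = 0, so (x, t) = (11/2, 5/2).
The Hessian has f_{xx} = -2, f_{tt} = -10, f_{xt} = 4, giving D = 4 > 0 with f_{xx} < 0, so the point is a local maximum.
f(11/2, 5/2) = 21/2.

21/2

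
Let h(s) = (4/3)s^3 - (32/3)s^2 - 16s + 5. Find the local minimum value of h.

-187

Critical points: h'(s) = 4s^2 - (64/3)s - 16 vanishes at s = -2/3, 6.
h''(s) = 8s - 64/3. h''(-2/3) = -80/3 < 0 ⇒ local maximum; h''(6) = 80/3 > 0 ⇒ local minimum.
So the local minimum value is h(6) = -187.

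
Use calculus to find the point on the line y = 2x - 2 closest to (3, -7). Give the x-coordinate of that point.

-7/5

Minimize D(x)^2 = (x - 3)^2 + (2x + 5)^2.
d/dx[D^2] = 2(x - 3) + 2·2·(2x + 5) = 0 ⇒ x = -7/5.
Then y = -24/5 and the distance is √(121/5) ≈ 4.9193.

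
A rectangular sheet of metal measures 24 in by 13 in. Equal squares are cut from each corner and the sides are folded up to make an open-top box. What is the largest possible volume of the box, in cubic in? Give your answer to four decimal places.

With cut size x, the volume is V(x) = x(24 − 2x)(13 − 2x) for 0 < x < 6.5.
V'(x) = 12x^2 − 148x + 312. Setting V'(x) = 0 gives x ≈ 2.6986 (the root in (0, 6.5)).
V''(x) = 24x − 148 is negative there, so this is the maximum; V ≈ 381.6721.

381.6721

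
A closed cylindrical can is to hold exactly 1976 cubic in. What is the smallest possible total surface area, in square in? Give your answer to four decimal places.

With radius r and height h, πr²h = 1976 so h = 1976/(πr²), and S(r) = 2πr² + 2πrh = 2πr² + 2·1976/r.
S'(r) = 4πr − 2·1976/r² = 0 ⇒ r³ = 1976/(2π), so r ≈ 6.8004 and h = 2r ≈ 13.6008.
S''(r) = 4π + 4·1976/r³ > 0, so this is the minimum; S ≈ 871.7110.

871.7110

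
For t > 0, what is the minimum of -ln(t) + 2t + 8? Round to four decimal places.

9.6931

P'(t) = -1/t + 2 = 0 gives t = 1/2.
P''(t) = 1/t², which is positive for t > 0, so this is a local minimum.
P(1/2) = -1·ln(1/2) + 1 + 8 ≈ 9.6931.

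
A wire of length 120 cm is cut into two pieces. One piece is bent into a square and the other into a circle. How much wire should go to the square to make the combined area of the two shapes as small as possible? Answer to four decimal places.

67.2119

Let x be the length used for the square. Square side x/4; circle radius (120−x)/(2π).
A(x) = (x/4)² + π·((120−x)/(2π))² = x²/16 + (120−x)²/(4π) for 0 ≤ x ≤ 120. A'(x) = x/8 − (120−x)/(2π) = 0 gives x = 4·120/(π+4) ≈ 67.2119.
A'' = 1/8 + 1/(2π) > 0, so this gives the minimum combined area; x ≈ 67.2119 cm to the square.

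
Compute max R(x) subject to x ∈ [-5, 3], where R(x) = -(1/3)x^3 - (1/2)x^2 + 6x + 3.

31/3

Differentiating, R'(x) = -x^2 - x + 6; which vanishes at x = -3 and x = 2.
Evaluating at the critical points and endpoints: R(-5) = 13/6, R(-3) = -21/2, R(2) = 31/3, R(3) = 15/2.
The maximum over the interval is 31/3, attained at x = 2.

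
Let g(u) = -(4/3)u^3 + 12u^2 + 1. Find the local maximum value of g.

145

Critical points: g'(u) = -4u^2 + 24u vanishes at u = 0, 6.
Since g''(u) = -8u + 24, we get g''(0) = 24 > 0 ⇒ local minimum; g''(6) = -24 < 0 ⇒ local maximum.
Thus g has its local maximum at u = 6, with value 145.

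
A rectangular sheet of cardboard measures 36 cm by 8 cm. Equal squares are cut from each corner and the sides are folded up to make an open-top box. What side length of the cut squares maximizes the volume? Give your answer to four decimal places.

With cut size x, the volume is V(x) = x(36 − 2x)(8 − 2x) for 0 < x < 4.
V'(x) = 12x^2 − 176x + 288. Setting V'(x) = 0 gives x ≈ 1.8764 (the root in (0, 4)).
V''(x) = 24x − 176 is negative there, so this is the maximum; V ≈ 256.9923.

1.8764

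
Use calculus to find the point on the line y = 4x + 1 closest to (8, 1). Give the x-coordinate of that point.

Minimize D(x)^2 = (x - 8)^2 + (4x)^2.
d/dx[D^2] = 2(x - 8) + 2·4·(4x) = 0 ⇒ x = 8/17.
Then y = 49/17 and the distance is √(1024/17) ≈ 7.7611.

8/17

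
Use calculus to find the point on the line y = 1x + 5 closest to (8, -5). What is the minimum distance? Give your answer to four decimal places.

12.7279

Minimize D(x)^2 = (x - 8)^2 + (x + 10)^2.
d/dx[D^2] = 2(x - 8) + 2·1·(x + 10) = 0 ⇒ x = -1.
Then y = 4 and the distance is √(162) ≈ 12.7279.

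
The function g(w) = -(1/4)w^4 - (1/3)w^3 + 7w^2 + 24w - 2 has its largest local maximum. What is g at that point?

362/3

g'(w) = -w^3 - w^2 + 14w + 24 = 0 at w = -3, -2, 4.
Second-derivative test with g''(w) = -3w^2 - 2w + 14: g''(-3) = -7 < 0 ⇒ local maximum; g''(-2) = 6 > 0 ⇒ local minimum; g''(4) = -42 < 0 ⇒ local maximum.
The largest local maximum is g(4) = 362/3.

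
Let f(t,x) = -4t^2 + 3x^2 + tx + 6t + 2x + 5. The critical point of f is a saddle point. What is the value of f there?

∂f/∂t = -8t + x + 6 = 0 and ∂f/∂x = t + 6x + 2 = 0, so (t, x) = (34/49, -22/49).
The Hessian has f_{tt} = -8, f_{xx} = 6, f_{tx} = 1, giving D = -49 < 0, so the point is a saddle point.
f(34/49, -22/49) = 325/49.

325/49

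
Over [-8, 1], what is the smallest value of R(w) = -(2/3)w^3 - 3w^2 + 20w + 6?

-257/3

R'(w) = -2w^2 - 6w + 20, whose only zero in [-8, 1] is w = -5.
Candidates: R(-8) = -14/3, R(-5) = -257/3, R(1) = 67/3.
Hence the absolute minimum is -257/3 at w = -5.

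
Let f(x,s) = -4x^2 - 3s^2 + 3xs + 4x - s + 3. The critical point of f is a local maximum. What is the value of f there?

∂f/∂x = -8x + 3s + 4 = 0 and ∂f/∂s = 3x - 6s - 1 = 0, so (x, s) = (7/13, 4/39).
The Hessian has f_{xx} = -8, f_{ss} = -6, f_{xs} = 3, giving D = 39 > 0 with f_{xx} < 0, so the point is a local maximum.
f(7/13, 4/39) = 157/39.

157/39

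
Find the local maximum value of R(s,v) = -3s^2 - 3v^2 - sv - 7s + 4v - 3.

∂R/∂s = -6s - v - 7 = 0 and ∂R/∂v = -s - 6v + 4 = 0, so (s, v) = (-46/35, 31/35).
The Hessian has R_{ss} = -6, R_{vv} = -6, R_{sv} = -1, giving D = 35 > 0 with R_{ss} < 0, so the point is a local maximum.
R(-46/35, 31/35) = 118/35.

118/35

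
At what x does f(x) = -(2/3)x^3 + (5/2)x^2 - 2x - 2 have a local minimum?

f'(x) = -2x^2 + 5x - 2 = 0 at x = 1/2, 2.
Second-derivative test with f''(x) = -4x + 5: f''(1/2) = 3 > 0 ⇒ local minimum; f''(2) = -3 < 0 ⇒ local maximum.
So the local minimum value is f(1/2) = -59/24.

1/2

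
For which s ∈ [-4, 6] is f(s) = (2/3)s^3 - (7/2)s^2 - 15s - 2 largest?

-3/2

Differentiating, f'(s) = 2s^2 - 7s - 15; which vanishes at s = -3/2 and s = 5.
Evaluating at the critical points and endpoints: f(-4) = -122/3, f(-3/2) = 83/8, f(5) = -487/6, f(6) = -74.
The maximum over the interval is 83/8, attained at s = -3/2.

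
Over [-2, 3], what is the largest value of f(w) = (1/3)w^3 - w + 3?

Differentiating, f'(w) = w^2 - 1; which vanishes at w = -1 and w = 1.
Candidates: f(-2) = 7/3,  f(-1) = 11/3,  f(1) = 7/3,  f(3) = 9.
Hence the absolute maximum is 9 at w = 3.

9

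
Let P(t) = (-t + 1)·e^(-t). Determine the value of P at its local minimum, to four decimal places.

P'(t) = (-1)·e^(-t) + (-t + 1)·(-1)·e^(-t) = (t - 2)·e^(-t). Since e^(-t) > 0, the only critical point is t = 2.
P''(2) has the same sign as 1 > 0, so this is a local minimum.
P(2) = (-1)·e^(-2) ≈ -0.1353.

-0.1353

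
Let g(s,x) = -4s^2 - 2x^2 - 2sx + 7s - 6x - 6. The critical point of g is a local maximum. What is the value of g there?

79/14

∂g/∂s = -8s - 2x + 7 = 0 and ∂g/∂x = -2s - 4x - 6 = 0, so (s, x) = (10/7, -31/14).
The Hessian has g_{ss} = -8, g_{xx} = -4, g_{sx} = -2, giving D = 28 > 0 with g_{ss} < 0, so the point is a local maximum.
g(10/7, -31/14) = 79/14.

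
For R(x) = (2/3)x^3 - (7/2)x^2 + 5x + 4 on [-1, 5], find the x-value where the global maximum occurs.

5

Differentiating, R'(x) = 2x^2 - 7x + 5; which vanishes at x = 1 and x = 5/2.
Candidates: R(-1) = -31/6, R(1) = 37/6, R(5/2) = 121/24, R(5) = 149/6.
Hence the absolute maximum is 149/6 at x = 5.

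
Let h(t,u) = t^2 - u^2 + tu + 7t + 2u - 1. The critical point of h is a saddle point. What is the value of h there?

∂h/∂t = 2t + u + 7 = 0 and ∂h/∂u = t - 2u + 2 = 0, so (t, u) = (-16/5, -3/5).
The Hessian has h_{tt} = 2, h_{uu} = -2, h_{tu} = 1, giving D = -5 < 0, so the point is a saddle point.
h(-16/5, -3/5) = -64/5.

-64/5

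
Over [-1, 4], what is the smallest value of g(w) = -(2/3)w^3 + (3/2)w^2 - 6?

The derivative is -2w^2 + 3w, which vanishes at w = 0 and w = 3/2.
Evaluating at the critical points and endpoints: g(-1) = -23/6,  g(0) = -6,  g(3/2) = -39/8,  g(4) = -74/3.
So the minimum is g(4) = -74/3.

-74/3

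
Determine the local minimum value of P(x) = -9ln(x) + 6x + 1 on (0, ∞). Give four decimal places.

6.3508

P'(x) = -9/x + 6 = 0 gives x = 3/2.
P''(x) = 9/x², which is positive for x > 0, so this is a local minimum.
P(3/2) = -9·ln(3/2) + 9 + 1 ≈ 6.3508.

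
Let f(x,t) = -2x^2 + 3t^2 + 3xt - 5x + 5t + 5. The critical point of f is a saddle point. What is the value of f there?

265/33

∂f/∂x = -4x + 3t - 5 = 0 and ∂f/∂t = 3x + 6t + 5 = 0, so (x, t) = (-15/11, -5/33).
The Hessian has f_{xx} = -4, f_{tt} = 6, f_{xt} = 3, giving D = -33 < 0, so the point is a saddle point.
f(-15/11, -5/33) = 265/33.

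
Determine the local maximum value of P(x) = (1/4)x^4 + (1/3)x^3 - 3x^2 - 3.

P'(x) = x^3 + x^2 - 6x. Setting P'(x) = 0 gives x ∈ {-3, 0, 2}.
Second-derivative test with P''(x) = 3x^2 + 2x - 6: P''(-3) = 15 > 0 ⇒ local minimum; P''(0) = -6 < 0 ⇒ local maximum; P''(2) = 10 > 0 ⇒ local minimum.
The local maximum is P(0) = -3.

-3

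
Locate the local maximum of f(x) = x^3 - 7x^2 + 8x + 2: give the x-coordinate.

f'(x) = 3x^2 - 14x + 8. Setting f'(x) = 0 gives x ∈ {2/3, 4}.
f''(x) = 6x - 14. f''(2/3) = -10 < 0 ⇒ local maximum; f''(4) = 10 > 0 ⇒ local minimum.
Thus f has its local maximum at x = 2/3, with value 122/27.

2/3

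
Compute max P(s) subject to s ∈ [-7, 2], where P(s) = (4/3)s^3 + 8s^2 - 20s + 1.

The derivative is 4s^2 + 16s - 20, which vanishes at s = -5 and s = 1.
Compare values at every candidate in [-7, 2]: P(-7) = 227/3,  P(-5) = 403/3,  P(1) = -29/3,  P(2) = 11/3.
Hence the absolute maximum is 403/3 at s = -5.

403/3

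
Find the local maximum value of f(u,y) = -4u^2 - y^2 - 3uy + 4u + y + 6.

∂f/∂u = -8u - 3y + 4 = 0 and ∂f/∂y = -3u - 2y + 1 = 0, so (u, y) = (5/7, -4/7).
The Hessian has f_{uu} = -8, f_{yy} = -2, f_{uy} = -3, giving D = 7 > 0 with f_{uu} < 0, so the point is a local maximum.
f(5/7, -4/7) = 50/7.

50/7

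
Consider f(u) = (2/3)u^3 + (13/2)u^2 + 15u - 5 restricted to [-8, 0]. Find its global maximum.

-5/6

Differentiating, f'(u) = 2u^2 + 13u + 15; which vanishes at u = -5 and u = -3/2.
Compare values at every candidate in [-8, 0]: f(-8) = -151/3; f(-5) = -5/6; f(-3/2) = -121/8; f(0) = -5.
So the maximum is f(-5) = -5/6.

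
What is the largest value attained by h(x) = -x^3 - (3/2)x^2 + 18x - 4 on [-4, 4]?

18

Differentiating, h'(x) = -3x^2 - 3x + 18; which vanishes at x = -3 and x = 2.
Candidates: h(-4) = -36, h(-3) = -89/2, h(2) = 18, h(4) = -20.
So the maximum is h(2) = 18.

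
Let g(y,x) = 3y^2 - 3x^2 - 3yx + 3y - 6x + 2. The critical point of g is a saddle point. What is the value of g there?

∂g/∂y = 6y - 3x + 3 = 0 and ∂g/∂x = -3y - 6x - 6 = 0, so (y, x) = (-4/5, -3/5).
The Hessian has g_{yy} = 6, g_{xx} = -6, g_{yx} = -3, giving D = -45 < 0, so the point is a saddle point.
g(-4/5, -3/5) = 13/5.

13/5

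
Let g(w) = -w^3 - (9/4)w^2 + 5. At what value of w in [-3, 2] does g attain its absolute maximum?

g'(w) = -3w^2 - (9/2)w, which vanishes at w = -3/2 and w = 0.
Evaluating at the critical points and endpoints: g(-3) = 47/4, g(-3/2) = 53/16, g(0) = 5, g(2) = -12.
The maximum over the interval is 47/4, attained at w = -3.

-3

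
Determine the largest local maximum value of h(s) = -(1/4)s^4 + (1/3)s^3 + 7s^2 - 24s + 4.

h'(s) = -s^3 + s^2 + 14s - 24 = 0 at s = -4, 2, 3.
h''(s) = -3s^2 + 2s + 14. h''(-4) = -42 < 0 ⇒ local maximum; h''(2) = 6 > 0 ⇒ local minimum; h''(3) = -7 < 0 ⇒ local maximum.
The largest local maximum is h(-4) = 380/3.

380/3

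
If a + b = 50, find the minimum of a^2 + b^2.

1250

With a + b = 50, a^2 + b^2 = a^2 + (50 − a)^2.
The derivative 2a − 2(50 − a) = 4a − 100 vanishes at a = 25; second derivative 4 > 0, a minimum.
The minimum is 2·(25)^2 = 1250.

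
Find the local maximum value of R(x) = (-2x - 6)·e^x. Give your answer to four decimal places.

Differentiating with the product rule gives R'(x) = (-2x - 8)·e^x. Since e^x > 0, the only critical point is x = -4.
R''(-4) has the same sign as -2 < 0, so this is a local maximum.
R(-4) = (2)·e^(-4) ≈ 0.0366.

0.0366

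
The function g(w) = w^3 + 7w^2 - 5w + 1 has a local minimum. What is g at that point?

Critical points: g'(w) = 3w^2 + 14w - 5 vanishes at w = -5, 1/3.
Since g''(w) = 6w + 14, we get g''(-5) = -16 < 0 ⇒ local maximum; g''(1/3) = 16 > 0 ⇒ local minimum.
Thus g has its local minimum at w = 1/3, with value 4/27.

4/27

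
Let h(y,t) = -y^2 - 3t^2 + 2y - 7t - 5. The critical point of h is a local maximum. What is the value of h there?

∂h/∂y = -2y + 2 = 0 and ∂h/∂t = -6t - 7 = 0, so (y, t) = (1, -7/6).
The Hessian has h_{yy} = -2, h_{tt} = -6, h_{yt} = 0, giving D = 12 > 0 with h_{yy} < 0, so the point is a local maximum.
h(1, -7/6) = 1/12.

1/12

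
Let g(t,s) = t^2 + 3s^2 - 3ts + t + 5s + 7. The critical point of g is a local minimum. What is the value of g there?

∂g/∂t = 2t - 3s + 1 = 0 and ∂g/∂s = -3t + 6s + 5 = 0, so (t, s) = (-7, -13/3).
The Hessian has g_{tt} = 2, g_{ss} = 6, g_{ts} = -3, giving D = 3 > 0 with g_{tt} > 0, so the point is a local minimum.
g(-7, -13/3) = -22/3.

-22/3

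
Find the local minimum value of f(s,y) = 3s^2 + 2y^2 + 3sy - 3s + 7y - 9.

-121/5

∂f/∂s = 6s + 3y - 3 = 0 and ∂f/∂y = 3s + 4y + 7 = 0, so (s, y) = (11/5, -17/5).
The Hessian has f_{ss} = 6, f_{yy} = 4, f_{sy} = 3, giving D = 15 > 0 with f_{ss} > 0, so the point is a local minimum.
f(11/5, -17/5) = -121/5.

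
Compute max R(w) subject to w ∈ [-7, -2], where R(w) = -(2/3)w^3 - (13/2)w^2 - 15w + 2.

R'(w) = -2w^2 - 13w - 15, whose only zero in [-7, -2] is w = -5.
Candidates: R(-7) = 103/6, R(-5) = -13/6, R(-2) = 34/3.
So the maximum is R(-7) = 103/6.

103/6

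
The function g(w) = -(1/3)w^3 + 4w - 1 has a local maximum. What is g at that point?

Critical points: g'(w) = -w^2 + 4 vanishes at w = -2, 2.
Second-derivative test with g''(w) = -2w: g''(-2) = 4 > 0 ⇒ local minimum; g''(2) = -4 < 0 ⇒ local maximum.
Thus g has its local maximum at w = 2, with value 13/3.

13/3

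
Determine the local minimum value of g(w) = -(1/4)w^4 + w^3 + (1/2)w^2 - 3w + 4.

Critical points: g'(w) = -w^3 + 3w^2 + w - 3 vanishes at w = -1, 1, 3.
g''(w) = -3w^2 + 6w + 1. g''(-1) = -8 < 0 ⇒ local maximum; g''(1) = 4 > 0 ⇒ local minimum; g''(3) = -8 < 0 ⇒ local maximum.
Thus g has its local minimum at w = 1, with value 9/4.

9/4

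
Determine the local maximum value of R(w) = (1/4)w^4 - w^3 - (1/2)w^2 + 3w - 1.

3/4

Critical points: R'(w) = w^3 - 3w^2 - w + 3 vanishes at w = -1, 1, 3.
Since R''(w) = 3w^2 - 6w - 1, we get R''(-1) = 8 > 0 ⇒ local minimum; R''(1) = -4 < 0 ⇒ local maximum; R''(3) = 8 > 0 ⇒ local minimum.
The local maximum is R(1) = 3/4.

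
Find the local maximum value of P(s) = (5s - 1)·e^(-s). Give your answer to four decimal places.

1.5060

P'(s) = 5·e^(-s) + (5s - 1)·(-1)·e^(-s) = (-5s + 6)·e^(-s). Since e^(-s) > 0, the only critical point is s = 6/5.
P''(6/5) has the same sign as -5 < 0, so this is a local maximum.
P(6/5) = (5)·e^(-6/5) ≈ 1.5060.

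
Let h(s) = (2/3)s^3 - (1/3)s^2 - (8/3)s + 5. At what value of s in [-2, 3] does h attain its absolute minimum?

4/3

Differentiating, h'(s) = 2s^2 - (2/3)s - 8/3; which vanishes at s = -1 and s = 4/3.
Candidates: h(-2) = 11/3; h(-1) = 20/3; h(4/3) = 197/81; h(3) = 12.
The minimum over the interval is 197/81, attained at s = 4/3.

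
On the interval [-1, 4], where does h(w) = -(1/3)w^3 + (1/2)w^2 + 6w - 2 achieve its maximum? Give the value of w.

Differentiating, h'(w) = -w^2 + w + 6; whose only zero in [-1, 4] is w = 3.
Evaluating at the critical points and endpoints: h(-1) = -43/6, h(3) = 23/2, h(4) = 26/3.
Hence the absolute maximum is 23/2 at w = 3.

3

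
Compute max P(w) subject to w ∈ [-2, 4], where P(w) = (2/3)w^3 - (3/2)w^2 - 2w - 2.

26/3

Differentiating, P'(w) = 2w^2 - 3w - 2; which vanishes at w = -1/2 and w = 2.
Compare values at every candidate in [-2, 4]: P(-2) = -28/3, P(-1/2) = -35/24, P(2) = -20/3, P(4) = 26/3.
Hence the absolute maximum is 26/3 at w = 4.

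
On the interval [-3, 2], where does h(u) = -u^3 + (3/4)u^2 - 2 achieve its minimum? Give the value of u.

2

h'(u) = -3u^2 + (3/2)u, which vanishes at u = 0 and u = 1/2.
Compare values at every candidate in [-3, 2]: h(-3) = 127/4; h(0) = -2; h(1/2) = -31/16; h(2) = -7.
The minimum over the interval is -7, attained at u = 2.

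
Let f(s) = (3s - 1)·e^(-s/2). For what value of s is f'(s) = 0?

7/3

Differentiating with the product rule gives f'(s) = (-(3/2)s + 7/2)·e^(-s/2). Since e^(-s/2) > 0, the only critical point is s = 7/3.
f''(7/3) has the same sign as -3/2 < 0, so this is a local maximum.
f(7/3) = (6)·e^(-7/6) ≈ 1.8684.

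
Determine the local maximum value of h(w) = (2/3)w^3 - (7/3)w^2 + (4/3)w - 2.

h'(w) = 2w^2 - (14/3)w + 4/3. Setting h'(w) = 0 gives w ∈ {1/3, 2}.
h''(w) = 4w - 14/3. h''(1/3) = -10/3 < 0 ⇒ local maximum; h''(2) = 10/3 > 0 ⇒ local minimum.
Thus h has its local maximum at w = 1/3, with value -145/81.

-145/81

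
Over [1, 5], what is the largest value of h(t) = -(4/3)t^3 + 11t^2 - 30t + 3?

-52/3

h'(t) = -4t^2 + 22t - 30, which vanishes at t = 5/2 and t = 3.
Evaluating at the critical points and endpoints: h(1) = -52/3, h(5/2) = -289/12, h(3) = -24, h(5) = -116/3.
The maximum over the interval is -52/3, attained at t = 1.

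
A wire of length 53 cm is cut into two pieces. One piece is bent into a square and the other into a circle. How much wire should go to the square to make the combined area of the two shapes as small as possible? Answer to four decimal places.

Let x be the length used for the square. Square side x/4; circle radius (53−x)/(2π).
A(x) = (x/4)² + π·((53−x)/(2π))² = x²/16 + (53−x)²/(4π) for 0 ≤ x ≤ 53. A'(x) = x/8 − (53−x)/(2π) = 0 gives x = 4·53/(π+4) ≈ 29.6853.
A'' = 1/8 + 1/(2π) > 0, so this gives the minimum combined area; x ≈ 29.6853 cm to the square.

29.6853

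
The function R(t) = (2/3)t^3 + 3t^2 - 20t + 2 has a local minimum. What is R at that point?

R'(t) = 2t^2 + 6t - 20 = 0 at t = -5, 2.
Since R''(t) = 4t + 6, we get R''(-5) = -14 < 0 ⇒ local maximum; R''(2) = 14 > 0 ⇒ local minimum.
Thus R has its local minimum at t = 2, with value -62/3.

-62/3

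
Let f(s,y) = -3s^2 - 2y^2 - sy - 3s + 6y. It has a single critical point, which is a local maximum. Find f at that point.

∂f/∂s = -6s - y - 3 = 0 and ∂f/∂y = -s - 4y + 6 = 0, so (s, y) = (-18/23, 39/23).
The Hessian has f_{ss} = -6, f_{yy} = -4, f_{sy} = -1, giving D = 23 > 0 with f_{ss} < 0, so the point is a local maximum.
f(-18/23, 39/23) = 144/23.

144/23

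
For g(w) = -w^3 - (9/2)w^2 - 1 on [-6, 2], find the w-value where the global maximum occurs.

g'(w) = -3w^2 - 9w, which vanishes at w = -3 and w = 0.
Evaluating at the critical points and endpoints: g(-6) = 53,  g(-3) = -29/2,  g(0) = -1,  g(2) = -27.
The maximum over the interval is 53, attained at w = -6.

-6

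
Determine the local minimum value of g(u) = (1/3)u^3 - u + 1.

1/3

Critical points: g'(u) = u^2 - 1 vanishes at u = -1, 1.
g''(u) = 2u. g''(-1) = -2 < 0 ⇒ local maximum; g''(1) = 2 > 0 ⇒ local minimum.
Thus g has its local minimum at u = 1, with value 1/3.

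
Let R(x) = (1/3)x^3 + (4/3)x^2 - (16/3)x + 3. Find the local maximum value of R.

R'(x) = x^2 + (8/3)x - 16/3. Setting R'(x) = 0 gives x ∈ {-4, 4/3}.
Second-derivative test with R''(x) = 2x + 8/3: R''(-4) = -16/3 < 0 ⇒ local maximum; R''(4/3) = 16/3 > 0 ⇒ local minimum.
So the local maximum value is R(-4) = 73/3.

73/3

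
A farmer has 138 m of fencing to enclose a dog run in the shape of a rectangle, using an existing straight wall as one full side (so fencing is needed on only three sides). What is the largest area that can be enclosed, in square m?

Let the sides perpendicular to the wall have length x and the parallel side y, so 2x + y = 138 and the area is A = xy = x(138 − 2x).
A'(x) = 138 − 4x = 0 gives x = 69/2, and A''(x) = −4 < 0 confirms a maximum.
Then y = 138 − 2·69/2 = 69 and A = 4761/2.

4761/2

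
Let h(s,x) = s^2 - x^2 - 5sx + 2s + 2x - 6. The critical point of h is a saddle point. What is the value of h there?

∂h/∂s = 2s - 5x + 2 = 0 and ∂h/∂x = -5s - 2x + 2 = 0, so (s, x) = (6/29, 14/29).
The Hessian has h_{ss} = 2, h_{xx} = -2, h_{sx} = -5, giving D = -29 < 0, so the point is a saddle point.
h(6/29, 14/29) = -154/29.

-154/29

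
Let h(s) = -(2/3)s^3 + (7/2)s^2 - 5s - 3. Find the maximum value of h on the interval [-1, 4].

37/6

h'(s) = -2s^2 + 7s - 5, which vanishes at s = 1 and s = 5/2.
Evaluating at the critical points and endpoints: h(-1) = 37/6, h(1) = -31/6, h(5/2) = -97/24, h(4) = -29/3.
Hence the absolute maximum is 37/6 at s = -1.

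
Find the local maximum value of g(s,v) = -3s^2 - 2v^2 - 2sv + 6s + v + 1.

∂g/∂s = -6s - 2v + 6 = 0 and ∂g/∂v = -2s - 4v + 1 = 0, so (s, v) = (11/10, -3/10).
The Hessian has g_{ss} = -6, g_{vv} = -4, g_{sv} = -2, giving D = 20 > 0 with g_{ss} < 0, so the point is a local maximum.
g(11/10, -3/10) = 83/20.

83/20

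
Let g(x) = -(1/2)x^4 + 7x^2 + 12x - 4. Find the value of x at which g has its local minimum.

-1

Critical points: g'(x) = -2x^3 + 14x + 12 vanishes at x = -2, -1, 3.
g''(x) = -6x^2 + 14. g''(-2) = -10 < 0 ⇒ local maximum; g''(-1) = 8 > 0 ⇒ local minimum; g''(3) = -40 < 0 ⇒ local maximum.
Thus g has its local minimum at x = -1, with value -19/2.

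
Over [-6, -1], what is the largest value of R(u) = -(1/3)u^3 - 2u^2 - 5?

-5

Differentiating, R'(u) = -u^2 - 4u; whose only zero in [-6, -1] is u = -4.
Evaluating at the critical points and endpoints: R(-6) = -5; R(-4) = -47/3; R(-1) = -20/3.
The maximum over the interval is -5, attained at u = -6.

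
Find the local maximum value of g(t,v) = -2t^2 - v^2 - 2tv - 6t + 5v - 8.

57/2

∂g/∂t = -4t - 2v - 6 = 0 and ∂g/∂v = -2t - 2v + 5 = 0, so (t, v) = (-11/2, 8).
The Hessian has g_{tt} = -4, g_{vv} = -2, g_{tv} = -2, giving D = 4 > 0 with g_{tt} < 0, so the point is a local maximum.
g(-11/2, 8) = 57/2.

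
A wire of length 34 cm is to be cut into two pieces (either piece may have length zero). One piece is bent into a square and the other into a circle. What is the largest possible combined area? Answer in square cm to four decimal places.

91.9916

Let x be the length used for the square. Square side x/4; circle radius (34−x)/(2π).
A(x) = (x/4)² + π·((34−x)/(2π))² = x²/16 + (34−x)²/(4π) for 0 ≤ x ≤ 34. A'(x) = x/8 − (34−x)/(2π) = 0 gives x = 4·34/(π+4) ≈ 19.0434.
A'' > 0, so the interior critical point is a minimum; the maximum is at an endpoint. A(0) = 91.9916 and A(34) = 72.2500, so the largest area is 91.9916.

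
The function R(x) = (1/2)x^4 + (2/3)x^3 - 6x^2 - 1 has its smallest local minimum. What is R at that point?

R'(x) = 2x^3 + 2x^2 - 12x. Setting R'(x) = 0 gives x ∈ {-3, 0, 2}.
R''(x) = 6x^2 + 4x - 12. R''(-3) = 30 > 0 ⇒ local minimum; R''(0) = -12 < 0 ⇒ local maximum; R''(2) = 20 > 0 ⇒ local minimum.
Thus R has its smallest local minimum at x = -3, with value -65/2.

-65/2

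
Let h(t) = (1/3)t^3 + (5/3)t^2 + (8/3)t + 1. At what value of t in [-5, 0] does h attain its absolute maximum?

0

Differentiating, h'(t) = t^2 + (10/3)t + 8/3; which vanishes at t = -2 and t = -4/3.
Evaluating at the critical points and endpoints: h(-5) = -37/3, h(-2) = -1/3, h(-4/3) = -31/81, h(0) = 1.
Hence the absolute maximum is 1 at t = 0.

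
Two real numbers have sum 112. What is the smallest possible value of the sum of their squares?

With a + b = 112, a^2 + b^2 = a^2 + (112 − a)^2.
The derivative 2a − 2(112 − a) = 4a − 224 vanishes at a = 56; second derivative 4 > 0, a minimum.
The minimum is 2·(56)^2 = 6272.

6272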